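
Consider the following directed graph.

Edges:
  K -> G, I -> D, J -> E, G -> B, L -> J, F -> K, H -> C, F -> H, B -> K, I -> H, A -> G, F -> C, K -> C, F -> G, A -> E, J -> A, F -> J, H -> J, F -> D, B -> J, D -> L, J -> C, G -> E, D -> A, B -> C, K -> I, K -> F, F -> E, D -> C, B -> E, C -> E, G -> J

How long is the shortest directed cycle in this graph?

2

For each vertex v, BFS finds the shortest path from v back to v.
The shortest such closed walk is K → F → K, length 2.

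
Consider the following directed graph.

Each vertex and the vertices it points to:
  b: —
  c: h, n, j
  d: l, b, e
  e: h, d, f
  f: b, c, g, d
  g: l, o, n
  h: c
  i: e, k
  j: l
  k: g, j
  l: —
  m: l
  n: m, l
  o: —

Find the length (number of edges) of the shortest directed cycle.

For each vertex v, BFS finds the shortest path from v back to v.
The shortest such closed walk is e → d → e, length 2.

2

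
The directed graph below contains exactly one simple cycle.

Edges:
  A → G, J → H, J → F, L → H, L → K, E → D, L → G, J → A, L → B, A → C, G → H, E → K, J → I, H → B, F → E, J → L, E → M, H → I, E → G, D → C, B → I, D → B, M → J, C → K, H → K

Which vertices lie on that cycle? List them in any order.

DFS with gray/black marking from J:
J gray
  H gray
    I gray
    I black
    B gray
      B→I: I black — skip
    B black
    K gray
    K black
  H black
  J→I: I black — skip
  A gray
    C gray
      C→K: K black — skip
    C black
    G gray
      G→H: H black — skip
    G black
  A black
  F gray
    E gray
      M gray
        M→J: J is gray → back edge
Back edge closes the cycle J → F → E → M → J; its vertices are {E, F, J, M}.

E, F, J, M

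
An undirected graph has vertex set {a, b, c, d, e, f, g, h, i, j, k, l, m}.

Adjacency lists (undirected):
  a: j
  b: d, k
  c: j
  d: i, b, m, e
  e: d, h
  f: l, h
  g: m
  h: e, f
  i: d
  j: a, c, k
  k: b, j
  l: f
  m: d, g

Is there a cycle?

DFS, tracking each vertex's parent; an edge to a visited non-parent vertex closes a cycle.
Start from h:
visit h (parent –)
  visit e (parent h)
    visit d (parent e)
      visit i (parent d)
        i–d: parent, skip
      visit b (parent d)
        b–d: parent, skip
        visit k (parent b)
          k–b: parent, skip
          visit j (parent k)
            visit a (parent j)
              a–j: parent, skip
            visit c (parent j)
              c–j: parent, skip
            j–k: parent, skip
      visit m (parent d)
        m–d: parent, skip
        visit g (parent m)
          g–m: parent, skip
      d–e: parent, skip
    e–h: parent, skip
  visit f (parent h)
    visit l (parent f)
      l–f: parent, skip
    f–h: parent, skip
No non-parent visited neighbor found — the graph is a forest.

No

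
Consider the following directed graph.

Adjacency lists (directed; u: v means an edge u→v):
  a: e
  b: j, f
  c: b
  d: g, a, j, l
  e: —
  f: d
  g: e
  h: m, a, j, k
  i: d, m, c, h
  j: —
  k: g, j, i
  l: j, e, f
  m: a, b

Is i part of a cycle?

i is on a cycle iff i can reach itself via ≥1 edge.
i → h → k → i — yes.

Yes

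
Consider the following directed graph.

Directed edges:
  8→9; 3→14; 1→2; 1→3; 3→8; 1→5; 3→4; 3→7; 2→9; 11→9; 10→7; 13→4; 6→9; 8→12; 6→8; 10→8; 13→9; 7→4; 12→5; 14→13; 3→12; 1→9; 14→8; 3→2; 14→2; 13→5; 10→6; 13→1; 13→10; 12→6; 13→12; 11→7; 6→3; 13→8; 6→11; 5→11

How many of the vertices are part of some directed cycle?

A vertex is on a directed cycle iff it belongs to a strongly connected component of size ≥ 2 (or has a self-loop).
The vertices on cycles are {1, 3, 6, 8, 10, 12, 13, 14} — 8 in total.

8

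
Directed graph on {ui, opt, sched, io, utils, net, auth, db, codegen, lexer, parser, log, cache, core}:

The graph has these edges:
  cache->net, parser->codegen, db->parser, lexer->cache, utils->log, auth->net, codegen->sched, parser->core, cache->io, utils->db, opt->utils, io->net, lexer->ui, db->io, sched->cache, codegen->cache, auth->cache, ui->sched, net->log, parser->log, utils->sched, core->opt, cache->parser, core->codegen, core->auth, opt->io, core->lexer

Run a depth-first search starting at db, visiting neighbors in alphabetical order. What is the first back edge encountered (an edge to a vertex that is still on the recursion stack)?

DFS from db (visiting neighbors in alphabetical order); mark gray on enter, black on exit:
db gray
  io gray
    net gray
      log gray
      log black
    net black
  io black
  parser gray
    codegen gray
      cache gray
        cache→io: io black — skip
        cache→net: net black — skip
        cache→parser: parser is gray → back edge
First back edge: cache → parser.

cache->parser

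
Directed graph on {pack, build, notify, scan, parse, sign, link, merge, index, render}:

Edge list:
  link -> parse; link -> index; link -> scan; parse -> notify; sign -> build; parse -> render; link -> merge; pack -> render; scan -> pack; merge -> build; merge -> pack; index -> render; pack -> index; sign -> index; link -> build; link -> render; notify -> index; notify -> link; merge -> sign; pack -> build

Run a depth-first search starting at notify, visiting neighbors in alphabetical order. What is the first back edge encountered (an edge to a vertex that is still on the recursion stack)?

DFS from notify (visiting neighbors in alphabetical order); mark gray on enter, black on exit:
notify gray
  index gray
    render gray
    render black
  index black
  link gray
    build gray
    build black
    link→index: index black — skip
    merge gray
      merge→build: build black — skip
      pack gray
        pack→build: build black — skip
        pack→index: index black — skip
        pack→render: render black — skip
      pack black
      sign gray
        sign→build: build black — skip
        sign→index: index black — skip
      sign black
    merge black
    parse gray
      parse→notify: notify is gray → back edge
First back edge: parse → notify.

parse->notify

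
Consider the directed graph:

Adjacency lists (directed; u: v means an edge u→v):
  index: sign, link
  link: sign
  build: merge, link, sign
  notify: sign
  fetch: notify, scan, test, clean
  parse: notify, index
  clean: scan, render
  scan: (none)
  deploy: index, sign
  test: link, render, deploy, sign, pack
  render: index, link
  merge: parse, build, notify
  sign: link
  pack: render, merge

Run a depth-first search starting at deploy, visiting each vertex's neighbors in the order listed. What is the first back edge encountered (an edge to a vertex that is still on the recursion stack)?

DFS from deploy (visiting each vertex's neighbors in the order listed); mark gray on enter, black on exit:
deploy gray
  index gray
    sign gray
      link gray
        link→sign: sign is gray → back edge
First back edge: link → sign.

link→sign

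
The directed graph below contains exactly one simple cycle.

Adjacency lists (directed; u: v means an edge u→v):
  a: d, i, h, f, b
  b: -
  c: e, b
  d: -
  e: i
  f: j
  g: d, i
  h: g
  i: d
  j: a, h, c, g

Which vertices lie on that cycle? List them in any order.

DFS with gray/black marking from j:
j gray
  a gray
    d gray
    d black
    i gray
      i→d: d black — skip
    i black
    h gray
      g gray
        g→d: d black — skip
        g→i: i black — skip
      g black
    h black
    f gray
      f→j: j is gray → back edge
Back edge closes the cycle j → a → f → j; its vertices are {a, f, j}.

a, f, j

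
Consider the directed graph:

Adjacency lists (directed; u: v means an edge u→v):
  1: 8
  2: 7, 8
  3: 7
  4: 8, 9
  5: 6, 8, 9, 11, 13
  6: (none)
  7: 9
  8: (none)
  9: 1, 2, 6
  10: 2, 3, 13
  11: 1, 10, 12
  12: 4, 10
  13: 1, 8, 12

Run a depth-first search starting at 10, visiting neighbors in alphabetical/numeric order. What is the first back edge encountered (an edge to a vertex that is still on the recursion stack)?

DFS from 10 (visiting neighbors in alphabetical/numeric order); mark gray on enter, black on exit:
10 gray
  2 gray
    7 gray
      9 gray
        1 gray
          8 gray
          8 black
        1 black
        9→2: 2 is gray → back edge
First back edge: 9 → 2.

9->2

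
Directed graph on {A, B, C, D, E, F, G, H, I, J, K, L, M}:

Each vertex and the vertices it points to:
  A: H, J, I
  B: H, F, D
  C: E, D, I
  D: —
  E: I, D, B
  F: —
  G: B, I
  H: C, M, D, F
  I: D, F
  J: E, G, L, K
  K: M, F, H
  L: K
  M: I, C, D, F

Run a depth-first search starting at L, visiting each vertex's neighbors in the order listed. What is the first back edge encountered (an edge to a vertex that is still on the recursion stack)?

H→C

DFS from L (visiting each vertex's neighbors in the order listed); mark gray on enter, black on exit:
L gray
  K gray
    M gray
      I gray
        D gray
        D black
        F gray
        F black
      I black
      C gray
        E gray
          E→I: I black — skip
          E→D: D black — skip
          B gray
            H gray
              H→C: C is gray → back edge
First back edge: H → C.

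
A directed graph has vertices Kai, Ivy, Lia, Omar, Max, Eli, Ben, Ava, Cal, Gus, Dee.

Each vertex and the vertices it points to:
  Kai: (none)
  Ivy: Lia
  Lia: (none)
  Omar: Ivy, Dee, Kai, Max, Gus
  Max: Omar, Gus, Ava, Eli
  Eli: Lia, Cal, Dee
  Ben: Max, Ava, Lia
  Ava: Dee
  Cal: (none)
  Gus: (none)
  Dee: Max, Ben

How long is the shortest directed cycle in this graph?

For each vertex v, BFS finds the shortest path from v back to v.
The shortest such closed walk is Omar → Max → Omar, length 2.

2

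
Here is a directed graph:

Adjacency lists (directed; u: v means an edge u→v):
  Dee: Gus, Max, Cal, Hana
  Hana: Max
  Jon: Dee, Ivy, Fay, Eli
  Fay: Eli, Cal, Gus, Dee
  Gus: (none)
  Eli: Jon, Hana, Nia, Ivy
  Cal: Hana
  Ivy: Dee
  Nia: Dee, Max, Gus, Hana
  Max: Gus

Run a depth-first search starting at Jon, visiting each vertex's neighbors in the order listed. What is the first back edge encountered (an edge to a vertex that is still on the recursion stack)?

Eli→Jon

DFS from Jon (visiting each vertex's neighbors in the order listed); mark gray on enter, black on exit:
Jon gray
  Dee gray
    Gus gray
    Gus black
    Max gray
      Max→Gus: Gus black — skip
    Max black
    Cal gray
      Hana gray
        Hana→Max: Max black — skip
      Hana black
    Cal black
    Dee→Hana: Hana black — skip
  Dee black
  Ivy gray
    Ivy→Dee: Dee black — skip
  Ivy black
  Fay gray
    Eli gray
      Eli→Jon: Jon is gray → back edge
First back edge: Eli → Jon.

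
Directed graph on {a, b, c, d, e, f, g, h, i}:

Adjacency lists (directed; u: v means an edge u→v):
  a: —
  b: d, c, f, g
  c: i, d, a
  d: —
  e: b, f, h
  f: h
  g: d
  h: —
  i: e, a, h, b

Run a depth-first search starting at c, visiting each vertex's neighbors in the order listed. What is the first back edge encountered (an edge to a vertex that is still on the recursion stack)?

b->c

DFS from c (visiting each vertex's neighbors in the order listed); mark gray on enter, black on exit:
c gray
  i gray
    e gray
      b gray
        d gray
        d black
        b→c: c is gray → back edge
First back edge: b → c.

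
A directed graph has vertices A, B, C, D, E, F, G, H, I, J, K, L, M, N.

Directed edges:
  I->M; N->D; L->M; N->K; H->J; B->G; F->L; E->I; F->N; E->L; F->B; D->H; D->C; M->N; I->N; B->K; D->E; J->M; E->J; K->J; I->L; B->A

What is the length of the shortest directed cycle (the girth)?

4

For each vertex v, BFS finds the shortest path from v back to v.
The shortest such closed walk is N → K → J → M → N, length 4.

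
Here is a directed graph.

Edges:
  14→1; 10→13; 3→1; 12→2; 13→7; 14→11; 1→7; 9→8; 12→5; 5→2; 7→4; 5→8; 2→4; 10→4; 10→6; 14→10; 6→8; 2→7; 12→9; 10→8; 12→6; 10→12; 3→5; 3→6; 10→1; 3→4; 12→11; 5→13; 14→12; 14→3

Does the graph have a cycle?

No

DFS with white/gray/black marking, starting from 7:
7 gray
  4 gray
  4 black
7 black
1 gray
  1→7: 7 black — skip
1 black
2 gray
  2→4: 4 black — skip
  2→7: 7 black — skip
2 black
3 gray
  5 gray
    5→2: 2 black — skip
    13 gray
      13→7: 7 black — skip
    13 black
    8 gray
    8 black
  5 black
  6 gray
    6→8: 8 black — skip
  6 black
  3→1: 1 black — skip
  3→4: 4 black — skip
3 black
9 gray
  9→8: 8 black — skip
9 black
10 gray
  10→13: 13 black — skip
  10→4: 4 black — skip
  12 gray
    11 gray
    11 black
    12→2: 2 black — skip
    12→6: 6 black — skip
    12→9: 9 black — skip
    12→5: 5 black — skip
  12 black
  10→6: 6 black — skip
  10→1: 1 black — skip
  10→8: 8 black — skip
10 black
14 gray
  14→12: 12 black — skip
  14→11: 11 black — skip
  14→10: 10 black — skip
  14→1: 1 black — skip
  14→3: 3 black — skip
14 black
Every edge goes to a white or black vertex — no back edge, so the graph is acyclic.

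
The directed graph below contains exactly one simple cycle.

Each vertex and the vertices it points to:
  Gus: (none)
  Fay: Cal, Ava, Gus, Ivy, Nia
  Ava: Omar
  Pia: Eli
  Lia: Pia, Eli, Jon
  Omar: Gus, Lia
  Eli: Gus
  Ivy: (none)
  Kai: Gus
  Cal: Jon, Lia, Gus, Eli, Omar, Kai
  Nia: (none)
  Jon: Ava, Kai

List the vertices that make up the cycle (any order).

Ava, Jon, Lia, Omar

DFS with gray/black marking from Lia:
Lia gray
  Pia gray
    Eli gray
      Gus gray
      Gus black
    Eli black
  Pia black
  Lia→Eli: Eli black — skip
  Jon gray
    Ava gray
      Omar gray
        Omar→Gus: Gus black — skip
        Omar→Lia: Lia is gray → back edge
Back edge closes the cycle Lia → Jon → Ava → Omar → Lia; its vertices are {Ava, Jon, Lia, Omar}.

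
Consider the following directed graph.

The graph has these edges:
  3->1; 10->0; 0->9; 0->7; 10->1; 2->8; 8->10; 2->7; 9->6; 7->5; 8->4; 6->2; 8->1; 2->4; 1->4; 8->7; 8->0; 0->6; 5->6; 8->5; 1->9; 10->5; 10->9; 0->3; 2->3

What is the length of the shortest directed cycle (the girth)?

For each vertex v, BFS finds the shortest path from v back to v.
The shortest such closed walk is 2 → 7 → 5 → 6 → 2, length 4.

4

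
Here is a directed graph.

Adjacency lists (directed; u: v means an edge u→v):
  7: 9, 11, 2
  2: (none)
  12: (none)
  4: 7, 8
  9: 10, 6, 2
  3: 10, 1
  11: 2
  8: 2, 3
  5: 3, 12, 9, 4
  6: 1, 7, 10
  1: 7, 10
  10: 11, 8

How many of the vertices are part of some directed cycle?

7

A vertex is on a directed cycle iff it belongs to a strongly connected component of size ≥ 2 (or has a self-loop).
The vertices on cycles are {1, 3, 6, 7, 8, 9, 10} — 7 in total.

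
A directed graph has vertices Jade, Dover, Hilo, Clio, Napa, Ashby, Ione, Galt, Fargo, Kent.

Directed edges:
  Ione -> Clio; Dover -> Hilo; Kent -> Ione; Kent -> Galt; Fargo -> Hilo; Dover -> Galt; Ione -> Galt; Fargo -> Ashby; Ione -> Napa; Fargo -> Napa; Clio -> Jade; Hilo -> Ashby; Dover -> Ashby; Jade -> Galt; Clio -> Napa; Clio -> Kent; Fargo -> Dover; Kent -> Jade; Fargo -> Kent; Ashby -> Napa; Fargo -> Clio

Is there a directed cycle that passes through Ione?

Yes

Ione is on a cycle iff Ione can reach itself via ≥1 edge.
Ione → Clio → Kent → Ione — yes.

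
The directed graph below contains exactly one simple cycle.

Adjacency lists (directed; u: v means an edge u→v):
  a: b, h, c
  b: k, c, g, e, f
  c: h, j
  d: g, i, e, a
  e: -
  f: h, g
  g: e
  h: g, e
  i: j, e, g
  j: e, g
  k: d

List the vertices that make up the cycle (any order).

a, b, d, k

DFS with gray/black marking from d:
d gray
  g gray
    e gray
    e black
  g black
  i gray
    j gray
      j→e: e black — skip
      j→g: g black — skip
    j black
    i→e: e black — skip
    i→g: g black — skip
  i black
  d→e: e black — skip
  a gray
    b gray
      k gray
        k→d: d is gray → back edge
Back edge closes the cycle d → a → b → k → d; its vertices are {a, b, d, k}.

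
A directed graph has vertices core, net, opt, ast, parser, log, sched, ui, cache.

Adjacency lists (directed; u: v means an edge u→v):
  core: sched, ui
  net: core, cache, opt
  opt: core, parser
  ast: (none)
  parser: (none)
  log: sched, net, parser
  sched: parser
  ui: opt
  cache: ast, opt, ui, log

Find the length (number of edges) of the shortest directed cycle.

3

For each vertex v, BFS finds the shortest path from v back to v.
The shortest such closed walk is net → cache → log → net, length 3.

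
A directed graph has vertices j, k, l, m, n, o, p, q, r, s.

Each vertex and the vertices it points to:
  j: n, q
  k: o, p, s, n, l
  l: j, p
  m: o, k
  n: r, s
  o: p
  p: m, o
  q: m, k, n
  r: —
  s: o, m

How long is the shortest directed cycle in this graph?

2

For each vertex v, BFS finds the shortest path from v back to v.
The shortest such closed walk is o → p → o, length 2.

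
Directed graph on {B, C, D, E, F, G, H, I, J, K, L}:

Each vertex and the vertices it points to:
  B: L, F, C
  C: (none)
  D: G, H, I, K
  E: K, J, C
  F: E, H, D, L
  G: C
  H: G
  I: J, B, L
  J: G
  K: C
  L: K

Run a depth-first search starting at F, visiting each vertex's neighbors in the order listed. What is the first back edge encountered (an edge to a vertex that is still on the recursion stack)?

B->F

DFS from F (visiting each vertex's neighbors in the order listed); mark gray on enter, black on exit:
F gray
  E gray
    K gray
      C gray
      C black
    K black
    J gray
      G gray
        G→C: C black — skip
      G black
    J black
    E→C: C black — skip
  E black
  H gray
    H→G: G black — skip
  H black
  D gray
    D→G: G black — skip
    D→H: H black — skip
    I gray
      I→J: J black — skip
      B gray
        L gray
          L→K: K black — skip
        L black
        B→F: F is gray → back edge
First back edge: B → F.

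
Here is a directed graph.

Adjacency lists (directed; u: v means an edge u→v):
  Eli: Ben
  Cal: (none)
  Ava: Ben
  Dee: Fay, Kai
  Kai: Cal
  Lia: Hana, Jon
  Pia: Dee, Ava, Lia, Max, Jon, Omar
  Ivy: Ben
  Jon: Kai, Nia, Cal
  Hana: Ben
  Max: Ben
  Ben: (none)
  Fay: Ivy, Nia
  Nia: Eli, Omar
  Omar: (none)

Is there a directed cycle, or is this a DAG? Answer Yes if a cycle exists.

No

DFS with white/gray/black marking, starting from Ava:
Ava gray
  Ben gray
  Ben black
Ava black
Eli gray
  Eli→Ben: Ben black — skip
Eli black
Cal gray
Cal black
Dee gray
  Fay gray
    Ivy gray
      Ivy→Ben: Ben black — skip
    Ivy black
    Nia gray
      Nia→Eli: Eli black — skip
      Omar gray
      Omar black
    Nia black
  Fay black
  Kai gray
    Kai→Cal: Cal black — skip
  Kai black
Dee black
Lia gray
  Hana gray
    Hana→Ben: Ben black — skip
  Hana black
  Jon gray
    Jon→Kai: Kai black — skip
    Jon→Nia: Nia black — skip
    Jon→Cal: Cal black — skip
  Jon black
Lia black
Pia gray
  Pia→Dee: Dee black — skip
  Pia→Ava: Ava black — skip
  Pia→Lia: Lia black — skip
  Max gray
    Max→Ben: Ben black — skip
  Max black
  Pia→Jon: Jon black — skip
  Pia→Omar: Omar black — skip
Pia black
Every edge goes to a white or black vertex — no back edge, so the graph is acyclic.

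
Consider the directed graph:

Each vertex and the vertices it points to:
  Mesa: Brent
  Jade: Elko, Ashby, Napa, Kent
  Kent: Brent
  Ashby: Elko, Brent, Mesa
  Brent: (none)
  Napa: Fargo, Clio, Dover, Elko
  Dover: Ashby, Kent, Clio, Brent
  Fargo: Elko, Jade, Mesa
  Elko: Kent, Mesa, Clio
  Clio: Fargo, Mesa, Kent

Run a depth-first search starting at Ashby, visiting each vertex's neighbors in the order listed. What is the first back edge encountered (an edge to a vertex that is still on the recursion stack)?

Fargo->Elko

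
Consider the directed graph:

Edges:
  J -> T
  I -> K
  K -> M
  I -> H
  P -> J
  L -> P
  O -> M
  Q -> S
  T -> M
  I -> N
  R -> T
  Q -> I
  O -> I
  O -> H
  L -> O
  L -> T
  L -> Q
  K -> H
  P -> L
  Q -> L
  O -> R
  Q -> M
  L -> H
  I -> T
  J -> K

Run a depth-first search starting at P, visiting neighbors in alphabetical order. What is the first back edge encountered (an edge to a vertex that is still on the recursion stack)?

L→P

DFS from P (visiting neighbors in alphabetical order); mark gray on enter, black on exit:
P gray
  J gray
    K gray
      H gray
      H black
      M gray
      M black
    K black
    T gray
      T→M: M black — skip
    T black
  J black
  L gray
    L→H: H black — skip
    O gray
      O→H: H black — skip
      I gray
        I→H: H black — skip
        I→K: K black — skip
        N gray
        N black
        I→T: T black — skip
      I black
      O→M: M black — skip
      R gray
        R→T: T black — skip
      R black
    O black
    L→P: P is gray → back edge
First back edge: L → P.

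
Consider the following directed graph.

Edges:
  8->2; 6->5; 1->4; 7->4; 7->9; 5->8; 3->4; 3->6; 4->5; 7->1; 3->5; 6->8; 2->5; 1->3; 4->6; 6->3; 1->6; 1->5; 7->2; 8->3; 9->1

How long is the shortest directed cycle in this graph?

For each vertex v, BFS finds the shortest path from v back to v.
The shortest such closed walk is 3 → 6 → 3, length 2.

2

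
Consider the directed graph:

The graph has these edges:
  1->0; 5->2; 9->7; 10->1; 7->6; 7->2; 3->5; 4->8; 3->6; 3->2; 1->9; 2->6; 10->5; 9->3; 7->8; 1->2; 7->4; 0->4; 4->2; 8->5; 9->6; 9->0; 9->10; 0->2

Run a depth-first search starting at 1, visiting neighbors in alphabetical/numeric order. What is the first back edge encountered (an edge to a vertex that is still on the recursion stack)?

10->1

DFS from 1 (visiting neighbors in alphabetical/numeric order); mark gray on enter, black on exit:
1 gray
  0 gray
    2 gray
      6 gray
      6 black
    2 black
    4 gray
      4→2: 2 black — skip
      8 gray
        5 gray
          5→2: 2 black — skip
        5 black
      8 black
    4 black
  0 black
  1→2: 2 black — skip
  9 gray
    9→0: 0 black — skip
    3 gray
      3→2: 2 black — skip
      3→5: 5 black — skip
      3→6: 6 black — skip
    3 black
    9→6: 6 black — skip
    7 gray
      7→2: 2 black — skip
      7→4: 4 black — skip
      7→6: 6 black — skip
      7→8: 8 black — skip
    7 black
    10 gray
      10→1: 1 is gray → back edge
First back edge: 10 → 1.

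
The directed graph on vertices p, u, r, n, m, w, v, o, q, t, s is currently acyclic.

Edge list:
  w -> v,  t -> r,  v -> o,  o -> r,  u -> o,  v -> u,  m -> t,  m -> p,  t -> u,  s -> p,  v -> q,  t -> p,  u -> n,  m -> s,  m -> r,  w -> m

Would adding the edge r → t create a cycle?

Yes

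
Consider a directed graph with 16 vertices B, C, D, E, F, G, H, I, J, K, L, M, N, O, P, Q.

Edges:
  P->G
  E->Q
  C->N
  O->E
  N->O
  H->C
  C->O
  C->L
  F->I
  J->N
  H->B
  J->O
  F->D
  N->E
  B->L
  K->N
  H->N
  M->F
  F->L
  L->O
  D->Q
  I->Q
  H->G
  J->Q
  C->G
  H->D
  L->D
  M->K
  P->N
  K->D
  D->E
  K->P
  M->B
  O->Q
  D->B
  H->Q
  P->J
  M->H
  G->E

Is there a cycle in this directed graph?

Yes

DFS with white/gray/black marking, starting from I:
I gray
  Q gray
  Q black
I black
B gray
  L gray
    O gray
      O→Q: Q black — skip
      E gray
        E→Q: Q black — skip
      E black
    O black
    D gray
      D→E: E black — skip
      D→Q: Q black — skip
      D→B: B is gray → back edge
Back edge found, so a cycle exists: B → L → D → B.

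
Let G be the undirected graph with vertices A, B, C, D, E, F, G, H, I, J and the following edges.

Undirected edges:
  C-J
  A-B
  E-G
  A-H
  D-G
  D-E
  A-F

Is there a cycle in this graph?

DFS, tracking each vertex's parent; an edge to a visited non-parent vertex closes a cycle.
Start from D:
visit D (parent –)
  visit E (parent D)
    visit G (parent E)
      G–D: D visited and ≠ parent → cycle
Cycle: D – E – G – D.

Yes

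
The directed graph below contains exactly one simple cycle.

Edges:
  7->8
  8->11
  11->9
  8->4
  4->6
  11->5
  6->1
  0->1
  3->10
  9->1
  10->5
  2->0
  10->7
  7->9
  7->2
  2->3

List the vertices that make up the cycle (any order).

DFS with gray/black marking from 7:
7 gray
  9 gray
    1 gray
    1 black
  9 black
  8 gray
    4 gray
      6 gray
        6→1: 1 black — skip
      6 black
    4 black
    11 gray
      5 gray
      5 black
      11→9: 9 black — skip
    11 black
  8 black
  2 gray
    0 gray
      0→1: 1 black — skip
    0 black
    3 gray
      10 gray
        10→5: 5 black — skip
        10→7: 7 is gray → back edge
Back edge closes the cycle 7 → 2 → 3 → 10 → 7; its vertices are {2, 3, 7, 10}.

2, 3, 7, 10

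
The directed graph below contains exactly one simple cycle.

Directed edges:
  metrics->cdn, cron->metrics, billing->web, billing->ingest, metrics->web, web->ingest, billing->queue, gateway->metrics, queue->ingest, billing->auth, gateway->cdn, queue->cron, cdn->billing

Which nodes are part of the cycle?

DFS with gray/black marking from metrics:
metrics gray
  cdn gray
    billing gray
      ingest gray
      ingest black
      queue gray
        queue→ingest: ingest black — skip
        cron gray
          cron→metrics: metrics is gray → back edge
Back edge closes the cycle metrics → cdn → billing → queue → cron → metrics; its vertices are {cdn, cron, queue, billing, metrics}.

cdn, cron, queue, billing, metrics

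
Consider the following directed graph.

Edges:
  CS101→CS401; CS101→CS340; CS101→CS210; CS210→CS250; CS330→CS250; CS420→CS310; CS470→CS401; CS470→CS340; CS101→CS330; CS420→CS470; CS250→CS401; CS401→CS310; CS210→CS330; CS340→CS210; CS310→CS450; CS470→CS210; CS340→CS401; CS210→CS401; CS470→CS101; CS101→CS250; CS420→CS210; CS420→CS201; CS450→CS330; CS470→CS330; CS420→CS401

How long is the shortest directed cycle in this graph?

5

For each vertex v, BFS finds the shortest path from v back to v.
The shortest such closed walk is CS310 → CS450 → CS330 → CS250 → CS401 → CS310, length 5.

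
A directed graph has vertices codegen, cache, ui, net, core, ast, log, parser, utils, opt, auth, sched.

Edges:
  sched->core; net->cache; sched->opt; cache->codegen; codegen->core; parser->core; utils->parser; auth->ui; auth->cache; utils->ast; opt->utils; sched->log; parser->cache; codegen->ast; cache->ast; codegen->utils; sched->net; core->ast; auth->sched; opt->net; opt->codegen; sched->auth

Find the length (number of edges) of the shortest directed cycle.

2

For each vertex v, BFS finds the shortest path from v back to v.
The shortest such closed walk is sched → auth → sched, length 2.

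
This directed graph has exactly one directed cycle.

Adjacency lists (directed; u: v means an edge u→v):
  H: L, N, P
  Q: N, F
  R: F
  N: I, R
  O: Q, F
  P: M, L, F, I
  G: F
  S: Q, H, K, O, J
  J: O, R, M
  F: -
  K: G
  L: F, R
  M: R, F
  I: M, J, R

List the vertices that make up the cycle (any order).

I, J, N, O, Q

DFS with gray/black marking from Q:
Q gray
  N gray
    I gray
      M gray
        R gray
          F gray
          F black
        R black
        M→F: F black — skip
      M black
      J gray
        O gray
          O→Q: Q is gray → back edge
Back edge closes the cycle Q → N → I → J → O → Q; its vertices are {I, J, N, O, Q}.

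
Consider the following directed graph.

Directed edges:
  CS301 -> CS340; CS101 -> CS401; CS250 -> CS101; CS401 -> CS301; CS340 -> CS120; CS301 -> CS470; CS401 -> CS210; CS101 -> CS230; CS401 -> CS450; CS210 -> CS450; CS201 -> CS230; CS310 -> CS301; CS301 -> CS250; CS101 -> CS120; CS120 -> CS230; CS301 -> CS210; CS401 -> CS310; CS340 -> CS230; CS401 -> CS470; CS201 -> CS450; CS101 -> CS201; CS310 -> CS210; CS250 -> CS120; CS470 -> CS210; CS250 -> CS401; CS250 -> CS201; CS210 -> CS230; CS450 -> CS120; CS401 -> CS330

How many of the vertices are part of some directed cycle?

A vertex is on a directed cycle iff it belongs to a strongly connected component of size ≥ 2 (or has a self-loop).
The vertices on cycles are {CS101, CS250, CS301, CS310, CS401} — 5 in total.

5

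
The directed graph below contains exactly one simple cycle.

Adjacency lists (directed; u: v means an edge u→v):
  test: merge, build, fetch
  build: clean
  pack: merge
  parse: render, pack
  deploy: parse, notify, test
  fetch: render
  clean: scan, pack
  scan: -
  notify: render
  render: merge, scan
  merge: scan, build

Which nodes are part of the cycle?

pack, build, clean, merge

DFS with gray/black marking from build:
build gray
  clean gray
    scan gray
    scan black
    pack gray
      merge gray
        merge→scan: scan black — skip
        merge→build: build is gray → back edge
Back edge closes the cycle build → clean → pack → merge → build; its vertices are {pack, build, clean, merge}.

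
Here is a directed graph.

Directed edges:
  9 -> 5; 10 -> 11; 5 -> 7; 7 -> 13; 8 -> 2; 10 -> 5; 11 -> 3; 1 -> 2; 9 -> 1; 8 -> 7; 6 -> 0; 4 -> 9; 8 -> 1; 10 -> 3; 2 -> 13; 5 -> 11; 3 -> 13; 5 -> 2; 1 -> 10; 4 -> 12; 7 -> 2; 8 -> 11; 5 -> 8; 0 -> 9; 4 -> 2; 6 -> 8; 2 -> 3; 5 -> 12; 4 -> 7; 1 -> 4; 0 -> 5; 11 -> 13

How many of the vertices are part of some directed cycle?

A vertex is on a directed cycle iff it belongs to a strongly connected component of size ≥ 2 (or has a self-loop).
The vertices on cycles are {1, 4, 5, 8, 9, 10} — 6 in total.

6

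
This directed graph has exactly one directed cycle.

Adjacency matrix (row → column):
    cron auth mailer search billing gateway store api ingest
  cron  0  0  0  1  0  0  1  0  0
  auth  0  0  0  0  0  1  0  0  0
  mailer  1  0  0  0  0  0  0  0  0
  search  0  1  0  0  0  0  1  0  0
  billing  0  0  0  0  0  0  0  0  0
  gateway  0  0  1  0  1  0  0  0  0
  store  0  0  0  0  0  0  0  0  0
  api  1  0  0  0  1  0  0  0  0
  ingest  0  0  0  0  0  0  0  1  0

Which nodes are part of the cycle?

DFS with gray/black marking from cron:
cron gray
  search gray
    auth gray
      gateway gray
        billing gray
        billing black
        mailer gray
          mailer→cron: cron is gray → back edge
Back edge closes the cycle cron → search → auth → gateway → mailer → cron; its vertices are {auth, cron, mailer, search, gateway}.

auth, cron, mailer, search, gateway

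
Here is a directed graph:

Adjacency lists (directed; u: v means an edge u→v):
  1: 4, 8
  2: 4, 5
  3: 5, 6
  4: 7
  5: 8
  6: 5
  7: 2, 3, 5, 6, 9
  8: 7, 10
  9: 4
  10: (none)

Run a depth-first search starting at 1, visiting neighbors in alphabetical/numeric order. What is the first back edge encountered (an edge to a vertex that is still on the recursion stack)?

2->4

DFS from 1 (visiting neighbors in alphabetical/numeric order); mark gray on enter, black on exit:
1 gray
  4 gray
    7 gray
      2 gray
        2→4: 4 is gray → back edge
First back edge: 2 → 4.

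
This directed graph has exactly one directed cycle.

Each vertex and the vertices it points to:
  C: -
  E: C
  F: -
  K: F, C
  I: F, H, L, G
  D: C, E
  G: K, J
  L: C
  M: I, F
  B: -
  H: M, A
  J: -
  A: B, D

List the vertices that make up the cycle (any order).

DFS with gray/black marking from I:
I gray
  F gray
  F black
  H gray
    M gray
      M→I: I is gray → back edge
Back edge closes the cycle I → H → M → I; its vertices are {H, I, M}.

H, I, M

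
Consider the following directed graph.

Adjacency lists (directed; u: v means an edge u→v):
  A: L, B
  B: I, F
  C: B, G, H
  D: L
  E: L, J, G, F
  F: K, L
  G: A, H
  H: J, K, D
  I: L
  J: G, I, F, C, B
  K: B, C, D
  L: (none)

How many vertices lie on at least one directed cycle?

A vertex is on a directed cycle iff it belongs to a strongly connected component of size ≥ 2 (or has a self-loop).
The vertices on cycles are {A, B, C, F, G, H, J, K} — 8 in total.

8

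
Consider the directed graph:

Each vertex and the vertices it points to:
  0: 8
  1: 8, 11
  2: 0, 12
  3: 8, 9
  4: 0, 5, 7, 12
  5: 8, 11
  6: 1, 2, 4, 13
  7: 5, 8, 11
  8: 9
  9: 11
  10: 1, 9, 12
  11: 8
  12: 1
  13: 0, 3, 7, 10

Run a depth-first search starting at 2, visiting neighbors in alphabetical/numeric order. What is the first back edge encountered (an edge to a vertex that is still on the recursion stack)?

11->8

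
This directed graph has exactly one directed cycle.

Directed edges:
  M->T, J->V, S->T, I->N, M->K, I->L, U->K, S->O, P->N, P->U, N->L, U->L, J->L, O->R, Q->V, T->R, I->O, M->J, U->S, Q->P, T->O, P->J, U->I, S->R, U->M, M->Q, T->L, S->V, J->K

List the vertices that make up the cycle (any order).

M, P, Q, U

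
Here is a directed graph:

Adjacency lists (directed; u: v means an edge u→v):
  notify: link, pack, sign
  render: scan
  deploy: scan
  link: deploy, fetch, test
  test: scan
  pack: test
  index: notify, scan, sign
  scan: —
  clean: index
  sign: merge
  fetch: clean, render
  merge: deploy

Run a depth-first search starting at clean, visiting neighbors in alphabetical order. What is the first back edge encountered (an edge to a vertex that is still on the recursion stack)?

DFS from clean (visiting neighbors in alphabetical order); mark gray on enter, black on exit:
clean gray
  index gray
    notify gray
      link gray
        deploy gray
          scan gray
          scan black
        deploy black
        fetch gray
          fetch→clean: clean is gray → back edge
First back edge: fetch → clean.

fetch→clean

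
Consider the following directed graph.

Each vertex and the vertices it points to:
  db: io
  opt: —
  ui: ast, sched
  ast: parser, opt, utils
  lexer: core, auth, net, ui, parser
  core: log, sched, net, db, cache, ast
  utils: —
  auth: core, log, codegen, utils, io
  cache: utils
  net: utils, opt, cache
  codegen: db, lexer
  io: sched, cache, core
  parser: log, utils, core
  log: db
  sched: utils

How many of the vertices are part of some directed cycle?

A vertex is on a directed cycle iff it belongs to a strongly connected component of size ≥ 2 (or has a self-loop).
The vertices on cycles are {db, io, ast, log, auth, core, lexer, parser, codegen} — 9 in total.

9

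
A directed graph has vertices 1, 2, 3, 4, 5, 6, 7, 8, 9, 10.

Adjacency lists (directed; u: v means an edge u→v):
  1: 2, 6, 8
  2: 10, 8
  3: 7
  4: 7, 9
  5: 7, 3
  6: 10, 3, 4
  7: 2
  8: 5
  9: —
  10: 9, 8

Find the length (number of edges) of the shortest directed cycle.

For each vertex v, BFS finds the shortest path from v back to v.
The shortest such closed walk is 2 → 8 → 5 → 7 → 2, length 4.

4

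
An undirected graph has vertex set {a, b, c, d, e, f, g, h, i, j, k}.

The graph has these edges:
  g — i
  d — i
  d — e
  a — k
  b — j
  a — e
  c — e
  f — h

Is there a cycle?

DFS, tracking each vertex's parent; an edge to a visited non-parent vertex closes a cycle.
Start from c:
visit c (parent –)
  visit e (parent c)
    e–c: parent, skip
    visit d (parent e)
      visit i (parent d)
        i–d: parent, skip
        visit g (parent i)
          g–i: parent, skip
      d–e: parent, skip
    visit a (parent e)
      a–e: parent, skip
      visit k (parent a)
        k–a: parent, skip
visit b (parent –)
  visit j (parent b)
    j–b: parent, skip
visit f (parent –)
  visit h (parent f)
    h–f: parent, skip
No non-parent visited neighbor found — the graph is a forest.

No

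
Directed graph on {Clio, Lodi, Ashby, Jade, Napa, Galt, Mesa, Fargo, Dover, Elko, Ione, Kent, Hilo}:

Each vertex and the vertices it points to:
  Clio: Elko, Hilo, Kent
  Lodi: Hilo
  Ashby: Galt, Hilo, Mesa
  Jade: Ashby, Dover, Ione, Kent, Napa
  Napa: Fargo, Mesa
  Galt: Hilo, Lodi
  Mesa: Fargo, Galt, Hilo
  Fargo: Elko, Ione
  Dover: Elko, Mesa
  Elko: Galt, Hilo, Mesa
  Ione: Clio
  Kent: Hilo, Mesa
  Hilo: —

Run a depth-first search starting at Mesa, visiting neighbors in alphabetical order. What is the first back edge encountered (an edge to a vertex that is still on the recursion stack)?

Elko->Mesa

DFS from Mesa (visiting neighbors in alphabetical order); mark gray on enter, black on exit:
Mesa gray
  Fargo gray
    Elko gray
      Galt gray
        Hilo gray
        Hilo black
        Lodi gray
          Lodi→Hilo: Hilo black — skip
        Lodi black
      Galt black
      Elko→Hilo: Hilo black — skip
      Elko→Mesa: Mesa is gray → back edge
First back edge: Elko → Mesa.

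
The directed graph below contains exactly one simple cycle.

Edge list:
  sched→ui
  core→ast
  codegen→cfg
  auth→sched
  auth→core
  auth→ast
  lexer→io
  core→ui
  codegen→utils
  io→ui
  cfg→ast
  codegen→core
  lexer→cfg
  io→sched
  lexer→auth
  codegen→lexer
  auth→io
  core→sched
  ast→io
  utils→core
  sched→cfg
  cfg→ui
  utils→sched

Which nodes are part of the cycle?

io, ast, cfg, sched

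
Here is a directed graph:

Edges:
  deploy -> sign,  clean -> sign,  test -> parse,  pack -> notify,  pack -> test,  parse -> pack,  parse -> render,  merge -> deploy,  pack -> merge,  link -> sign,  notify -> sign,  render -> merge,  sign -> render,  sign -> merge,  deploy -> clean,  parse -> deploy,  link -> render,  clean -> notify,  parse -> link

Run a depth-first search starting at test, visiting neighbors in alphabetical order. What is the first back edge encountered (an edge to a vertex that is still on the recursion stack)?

DFS from test (visiting neighbors in alphabetical order); mark gray on enter, black on exit:
test gray
  parse gray
    deploy gray
      clean gray
        notify gray
          sign gray
            merge gray
              merge→deploy: deploy is gray → back edge
First back edge: merge → deploy.

merge->deploy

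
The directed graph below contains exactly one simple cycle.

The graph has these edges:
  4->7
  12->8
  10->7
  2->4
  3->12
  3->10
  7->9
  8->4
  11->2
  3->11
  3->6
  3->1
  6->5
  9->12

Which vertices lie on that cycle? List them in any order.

4, 7, 8, 9, 12

DFS with gray/black marking from 12:
12 gray
  8 gray
    4 gray
      7 gray
        9 gray
          9→12: 12 is gray → back edge
Back edge closes the cycle 12 → 8 → 4 → 7 → 9 → 12; its vertices are {4, 7, 8, 9, 12}.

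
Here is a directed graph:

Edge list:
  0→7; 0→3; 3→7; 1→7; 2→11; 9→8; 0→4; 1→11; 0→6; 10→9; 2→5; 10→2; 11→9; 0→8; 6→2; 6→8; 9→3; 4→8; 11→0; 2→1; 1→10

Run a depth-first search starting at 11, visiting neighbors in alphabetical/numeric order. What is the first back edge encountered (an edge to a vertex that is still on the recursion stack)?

DFS from 11 (visiting neighbors in alphabetical/numeric order); mark gray on enter, black on exit:
11 gray
  0 gray
    3 gray
      7 gray
      7 black
    3 black
    4 gray
      8 gray
      8 black
    4 black
    6 gray
      2 gray
        1 gray
          1→7: 7 black — skip
          10 gray
            10→2: 2 is gray → back edge
First back edge: 10 → 2.

10->2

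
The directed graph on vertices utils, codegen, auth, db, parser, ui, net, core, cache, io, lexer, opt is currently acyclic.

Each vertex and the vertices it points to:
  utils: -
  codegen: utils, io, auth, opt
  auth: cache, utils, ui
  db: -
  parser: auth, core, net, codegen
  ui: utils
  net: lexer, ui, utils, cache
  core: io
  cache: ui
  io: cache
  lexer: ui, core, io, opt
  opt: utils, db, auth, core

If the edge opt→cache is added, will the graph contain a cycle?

No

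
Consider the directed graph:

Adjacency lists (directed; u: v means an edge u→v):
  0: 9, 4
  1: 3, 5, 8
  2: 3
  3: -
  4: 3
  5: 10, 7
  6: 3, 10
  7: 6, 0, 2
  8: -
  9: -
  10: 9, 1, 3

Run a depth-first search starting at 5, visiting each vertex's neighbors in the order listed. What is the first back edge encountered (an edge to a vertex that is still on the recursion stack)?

DFS from 5 (visiting each vertex's neighbors in the order listed); mark gray on enter, black on exit:
5 gray
  10 gray
    9 gray
    9 black
    1 gray
      3 gray
      3 black
      1→5: 5 is gray → back edge
First back edge: 1 → 5.

1->5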